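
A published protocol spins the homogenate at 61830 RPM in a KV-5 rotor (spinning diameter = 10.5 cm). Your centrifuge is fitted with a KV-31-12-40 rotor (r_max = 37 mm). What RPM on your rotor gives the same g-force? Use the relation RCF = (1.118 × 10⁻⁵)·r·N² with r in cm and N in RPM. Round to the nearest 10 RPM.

Original rotor: r = 10.5 / 2 = 5.25 cm
RCF_original = 1.118 × 10⁻⁵ × 5.25 × (61830)² = 1.118 × 10⁻⁵ × 5.25 × 3,822,948,900 ≈ 224,388 × g
Your rotor: r = 37 mm = 3.7 cm
224,388 = 1.118 × 10⁻⁵ × 3.7 × N²
N² = 224,388 / (4.1366 × 10⁻⁵) = 5,424,454,866
N ≈ √5,424,454,866 ≈ 73,650.9

≈ 73650 RPM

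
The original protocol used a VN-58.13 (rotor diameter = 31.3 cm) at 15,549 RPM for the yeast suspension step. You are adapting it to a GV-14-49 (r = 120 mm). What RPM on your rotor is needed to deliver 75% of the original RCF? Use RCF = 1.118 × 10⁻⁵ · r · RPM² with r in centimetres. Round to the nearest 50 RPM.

≈ 15400 RPM

Original rotor: r = 31.3 / 2 = 15.65 cm
RCF_original = 1.118 × 10⁻⁵ × 15.65 × (15549)² = 1.118 × 10⁻⁵ × 15.65 × 241,771,401 ≈ 42,302 × g
Target RCF = 0.75 × 42,302 ≈ 31,726.5 × g
Your rotor: r = 120 mm = 12.0 cm
31,726.5 = 1.118 × 10⁻⁵ × 12 × N²
N² = 31,726.5 / (13.416 × 10⁻⁵) = 236,482,558
N ≈ √236,482,558 ≈ 15,378.0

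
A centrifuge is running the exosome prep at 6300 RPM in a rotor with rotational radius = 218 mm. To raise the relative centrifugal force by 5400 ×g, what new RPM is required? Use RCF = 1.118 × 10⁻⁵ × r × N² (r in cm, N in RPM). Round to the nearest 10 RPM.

≈ 7860 RPM

r = 218 mm = 21.8 cm
Current RCF = 1.118 × 10⁻⁵ × 21.8 × (6300)² = 1.118 × 10⁻⁵ × 21.8 × 39,690,000 ≈ 9,673.4 × g
Target RCF = 9,673.4 + 5,400 = 15,073.4 × g
N² = 15,073.4 / (24.3724 × 10⁻⁵) = 61,846,187
N ≈ √61,846,187 ≈ 7,864.2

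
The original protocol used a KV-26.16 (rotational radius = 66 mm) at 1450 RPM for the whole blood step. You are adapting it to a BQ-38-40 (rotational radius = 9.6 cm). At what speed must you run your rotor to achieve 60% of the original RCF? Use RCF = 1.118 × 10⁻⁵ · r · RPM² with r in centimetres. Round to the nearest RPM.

931 RPM

Original rotor: r = 66 mm = 6.6 cm
RCF_original = 1.118 × 10⁻⁵ × 6.6 × (1450)² = 1.118 × 10⁻⁵ × 6.6 × 2,102,500 ≈ 155.1 × g
Target RCF = 0.6 × 155.1 ≈ 93.1 × g
93.1 = 1.118 × 10⁻⁵ × 9.6 × N²
N² = 93.1 / (10.7328 × 10⁻⁵) = 867,434
N ≈ √867,434 ≈ 931.4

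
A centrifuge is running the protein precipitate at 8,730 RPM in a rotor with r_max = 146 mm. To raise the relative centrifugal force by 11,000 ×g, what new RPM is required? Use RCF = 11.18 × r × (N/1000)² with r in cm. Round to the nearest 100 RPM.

r = 146 mm = 14.6 cm
Current RCF = 11.18 × 14.6 × (8.73)² = 11.18 × 14.6 × 76.2129 ≈ 12,440.1 × g
Target RCF = 12,440.1 + 11,000 = 23,440.1 × g
(N/1000)² = 23,440.1 / 163.228 = 143.6034
N = 1000 × √143.6034 ≈ 11,983.5

12000 RPM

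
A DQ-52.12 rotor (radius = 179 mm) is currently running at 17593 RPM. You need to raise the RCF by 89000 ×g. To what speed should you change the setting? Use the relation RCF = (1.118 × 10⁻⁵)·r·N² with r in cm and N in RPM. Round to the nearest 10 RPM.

r = 179 mm = 17.9 cm
Current RCF = 1.118 × 10⁻⁵ × 17.9 × (17593)² = 1.118 × 10⁻⁵ × 17.9 × 309,513,649 ≈ 61,940.5 × g
Target RCF = 61,940.5 + 89,000 = 150,940.5 × g
N² = 150,940.5 / (20.0122 × 10⁻⁵) = 754,242,412
N ≈ √754,242,412 ≈ 27,463.5

N₂ ≈ 27460 RPM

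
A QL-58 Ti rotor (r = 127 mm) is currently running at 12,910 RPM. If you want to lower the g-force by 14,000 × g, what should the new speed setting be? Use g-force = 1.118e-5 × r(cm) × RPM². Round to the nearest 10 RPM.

r = 127 mm = 12.7 cm
Current RCF = 1.118 × 10⁻⁵ × 12.7 × (12910)² = 1.118 × 10⁻⁵ × 12.7 × 166,668,100 ≈ 23,664.5 × g
Target RCF = 23,664.5 − 14,000 = 9,664.5 × g
N² = 9,664.5 / (14.1986 × 10⁻⁵) = 68,066,570
N ≈ √68,066,570 ≈ 8,250.2

N₂ ≈ 8250 RPM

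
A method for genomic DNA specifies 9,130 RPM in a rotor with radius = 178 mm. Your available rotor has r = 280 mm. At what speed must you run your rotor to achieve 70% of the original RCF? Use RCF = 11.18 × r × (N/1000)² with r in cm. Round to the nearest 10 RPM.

Original rotor: r = 178 mm = 17.8 cm
RCF = 11.18 × r × (N/1000)²
RCF_original = 11.18 × 17.8 × (9.13)² = 11.18 × 17.8 × 83.3569 ≈ 16,588.4 × g
Target RCF = 0.7 × 16,588.4 ≈ 11,611.9 × g
Your rotor: r = 280 mm = 28.0 cm
11,611.9 = 11.18 × 28 × (N/1000)²
(N/1000)² = 11,611.9 / 313.04 = 37.09398
N = 1000 × √37.09398 ≈ 6,090.5

6090 RPM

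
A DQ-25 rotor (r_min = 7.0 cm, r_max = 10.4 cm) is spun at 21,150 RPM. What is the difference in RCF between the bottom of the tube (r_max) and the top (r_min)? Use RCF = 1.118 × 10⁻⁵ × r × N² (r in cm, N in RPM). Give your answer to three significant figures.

ΔRCF = 1.118 × 10⁻⁵ × (r_max − r_min) × N² = 1.118 × 10⁻⁵ × 3.4 × 447,322,500 ≈ 17,003.6

≈ 17000 × g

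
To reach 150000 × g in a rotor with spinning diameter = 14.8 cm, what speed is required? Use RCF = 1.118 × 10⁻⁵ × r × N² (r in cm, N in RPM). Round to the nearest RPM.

42580 RPM

r = 14.8 / 2 = 7.4 cm
150,000 = 1.118 × 10⁻⁵ × 7.4 × N²
N² = 150,000 / (8.2732 × 10⁻⁵) = 1,813,083,208
N ≈ √1,813,083,208 ≈ 42,580.3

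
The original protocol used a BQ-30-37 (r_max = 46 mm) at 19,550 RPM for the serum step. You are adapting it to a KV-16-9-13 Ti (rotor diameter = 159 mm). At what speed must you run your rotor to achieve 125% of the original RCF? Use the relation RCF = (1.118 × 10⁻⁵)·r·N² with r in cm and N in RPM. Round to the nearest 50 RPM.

16650 RPM

Original rotor: r = 46 mm = 4.6 cm
RCF = 1.118 × 10⁻⁵ × r × N²
RCF_original = 1.118 × 10⁻⁵ × 4.6 × (19550)² = 1.118 × 10⁻⁵ × 4.6 × 382,202,500 ≈ 19,655.9 × g
Target RCF = 1.25 × 19,655.9 ≈ 24,569.9 × g
Your rotor: r = 159 mm / 2 = 79.5 mm = 7.95 cm
24,569.9 = 1.118 × 10⁻⁵ × 7.95 × N²
N² = 24,569.9 / (8.8881 × 10⁻⁵) = 276,435,909
N ≈ √276,435,909 ≈ 16,626.4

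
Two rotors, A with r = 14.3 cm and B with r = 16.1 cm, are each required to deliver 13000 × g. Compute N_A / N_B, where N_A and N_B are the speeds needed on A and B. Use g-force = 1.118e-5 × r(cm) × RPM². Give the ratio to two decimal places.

1.06

At fixed RCF, N ∝ 1/√r, so N_A/N_B = √(r_B/r_A) = √(16.1/14.3) = √1.125874 = 1.0611.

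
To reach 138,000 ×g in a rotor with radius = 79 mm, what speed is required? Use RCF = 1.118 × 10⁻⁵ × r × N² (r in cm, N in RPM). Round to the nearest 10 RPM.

≈ 39530 RPM

r = 79 mm = 7.9 cm
RCF = 1.118 × 10⁻⁵ × r × N²
138,000 = 1.118 × 10⁻⁵ × 7.9 × N²
N² = 138,000 / (8.8322 × 10⁻⁵) = 1,562,464,618
N ≈ √1,562,464,618 ≈ 39,528.0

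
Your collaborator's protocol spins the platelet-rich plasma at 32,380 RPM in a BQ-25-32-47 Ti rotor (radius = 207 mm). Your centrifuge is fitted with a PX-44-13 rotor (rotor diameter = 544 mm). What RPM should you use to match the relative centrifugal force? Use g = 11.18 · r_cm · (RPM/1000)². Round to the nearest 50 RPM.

≈ 28250 RPM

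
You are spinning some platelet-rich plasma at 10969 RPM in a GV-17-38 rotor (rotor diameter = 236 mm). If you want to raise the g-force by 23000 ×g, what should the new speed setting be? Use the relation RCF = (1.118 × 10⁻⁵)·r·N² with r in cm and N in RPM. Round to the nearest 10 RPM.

r = 236 mm / 2 = 118 mm = 11.8 cm
Current RCF = 1.118 × 10⁻⁵ × 11.8 × (10969)² = 1.118 × 10⁻⁵ × 11.8 × 120,318,961 ≈ 15,873 × g
Target RCF = 15,873 + 23,000 = 38,873 × g
N² = 38,873 / (13.1924 × 10⁻⁵) = 294,662,078
N ≈ √294,662,078 ≈ 17,165.7

N₂ ≈ 17170 RPM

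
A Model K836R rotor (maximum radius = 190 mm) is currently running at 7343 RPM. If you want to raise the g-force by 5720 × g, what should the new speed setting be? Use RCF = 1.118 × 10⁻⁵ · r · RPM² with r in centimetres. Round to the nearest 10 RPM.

8990 RPM

r = 190 mm = 19.0 cm
Current RCF = 1.118 × 10⁻⁵ × 19 × (7343)² = 1.118 × 10⁻⁵ × 19 × 53,919,649 ≈ 11,453.6 × g
Target RCF = 11,453.6 + 5,720 = 17,173.6 × g
N² = 17,173.6 / (21.242 × 10⁻⁵) = 80,847,378
N ≈ √80,847,378 ≈ 8,991.5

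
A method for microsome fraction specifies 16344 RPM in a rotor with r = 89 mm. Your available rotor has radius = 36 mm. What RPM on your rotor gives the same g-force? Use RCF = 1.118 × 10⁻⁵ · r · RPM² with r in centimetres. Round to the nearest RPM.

≈ 25698 RPM

Original rotor: r = 89 mm = 8.9 cm
RCF = 1.118 × 10⁻⁵ × r × N²
RCF_original = 1.118 × 10⁻⁵ × 8.9 × (16344)² = 1.118 × 10⁻⁵ × 8.9 × 267,126,336 ≈ 26,579.6 × g
Your rotor: r = 36 mm = 3.6 cm
26,579.6 = 1.118 × 10⁻⁵ × 3.6 × N²
N² = 26,579.6 / (4.0248 × 10⁻⁵) = 660,395,548
N ≈ √660,395,548 ≈ 25,698.2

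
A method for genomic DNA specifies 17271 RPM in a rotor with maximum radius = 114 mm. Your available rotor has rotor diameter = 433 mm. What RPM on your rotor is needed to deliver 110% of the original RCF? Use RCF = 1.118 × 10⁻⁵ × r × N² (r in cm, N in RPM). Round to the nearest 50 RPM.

≈ 13150 RPM

Original rotor: r = 114 mm = 11.4 cm
RCF = 1.118 × 10⁻⁵ × r × N²
RCF_original = 1.118 × 10⁻⁵ × 11.4 × (17271)² = 1.118 × 10⁻⁵ × 11.4 × 298,287,441 ≈ 38,017.3 × g
Target RCF = 1.1 × 38,017.3 ≈ 41,819 × g
Your rotor: r = 433 mm / 2 = 216.5 mm = 21.65 cm
41,819 = 1.118 × 10⁻⁵ × 21.65 × N²
N² = 41,819 / (24.2047 × 10⁻⁵) = 172,772,230
N ≈ √172,772,230 ≈ 13,144.3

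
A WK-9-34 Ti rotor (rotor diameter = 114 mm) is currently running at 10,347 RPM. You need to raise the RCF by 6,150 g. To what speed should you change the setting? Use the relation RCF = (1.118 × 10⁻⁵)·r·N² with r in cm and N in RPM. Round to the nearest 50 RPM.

N₂ ≈ 14250 RPM

r = 114 mm / 2 = 57 mm = 5.7 cm
Current RCF = 1.118 × 10⁻⁵ × 5.7 × (10347)² = 1.118 × 10⁻⁵ × 5.7 × 107,060,409 ≈ 6,822.5 × g
Target RCF = 6,822.5 + 6,150 = 12,972.5 × g
N² = 12,972.5 / (6.3726 × 10⁻⁵) = 203,566,833
N ≈ √203,566,833 ≈ 14,267.7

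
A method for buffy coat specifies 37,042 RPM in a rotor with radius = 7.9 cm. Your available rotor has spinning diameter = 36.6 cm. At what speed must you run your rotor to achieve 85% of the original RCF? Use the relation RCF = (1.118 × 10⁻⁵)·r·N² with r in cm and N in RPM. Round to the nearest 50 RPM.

RCF_original = 1.118 × 10⁻⁵ × 7.9 × (37042)² = 1.118 × 10⁻⁵ × 7.9 × 1,372,109,764 ≈ 121,187.5 × g
Target RCF = 0.85 × 121,187.5 ≈ 103,009.4 × g
Your rotor: r = 36.6 / 2 = 18.3 cm
103,009.4 = 1.118 × 10⁻⁵ × 18.3 × N²
N² = 103,009.4 / (20.4594 × 10⁻⁵) = 503,482,018
N ≈ √503,482,018 ≈ 22,438.4

≈ 22450 RPM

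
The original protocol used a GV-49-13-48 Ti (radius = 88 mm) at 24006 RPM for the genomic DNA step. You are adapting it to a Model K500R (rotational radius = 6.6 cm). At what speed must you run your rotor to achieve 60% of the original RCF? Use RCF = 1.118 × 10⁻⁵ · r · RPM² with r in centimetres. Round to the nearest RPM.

21472 RPM

Original rotor: r = 88 mm = 8.8 cm
RCF_original = 1.118 × 10⁻⁵ × 8.8 × (24006)² = 1.118 × 10⁻⁵ × 8.8 × 576,288,036 ≈ 56,697.5 × g
Target RCF = 0.6 × 56,697.5 ≈ 34,018.5 × g
34,018.5 = 1.118 × 10⁻⁵ × 6.6 × N²
N² = 34,018.5 / (7.3788 × 10⁻⁵) = 461,030,249
N ≈ √461,030,249 ≈ 21,471.6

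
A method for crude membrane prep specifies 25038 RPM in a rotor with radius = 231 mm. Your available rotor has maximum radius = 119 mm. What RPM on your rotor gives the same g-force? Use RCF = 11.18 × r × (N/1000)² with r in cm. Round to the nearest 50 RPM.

Original rotor: r = 231 mm = 23.1 cm
RCF = 11.18 × r × (N/1000)²
RCF_original = 11.18 × 23.1 × (25.038)² = 11.18 × 23.1 × 626.901444 ≈ 161,902.3 × g
Your rotor: r = 119 mm = 11.9 cm
161,902.3 = 11.18 × 11.9 × (N/1000)²
(N/1000)² = 161,902.3 / 133.042 = 1216.926
N = 1000 × √1216.926 ≈ 34,884.5

≈ 34900 RPM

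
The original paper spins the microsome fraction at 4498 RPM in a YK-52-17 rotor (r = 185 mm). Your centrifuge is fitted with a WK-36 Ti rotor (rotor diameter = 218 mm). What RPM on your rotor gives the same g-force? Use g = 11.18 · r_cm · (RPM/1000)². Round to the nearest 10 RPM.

5860 RPM

Original rotor: r = 185 mm = 18.5 cm
RCF_original = 11.18 × 18.5 × (4.498)² = 11.18 × 18.5 × 20.232004 ≈ 4,184.6 × g
Your rotor: r = 218 mm / 2 = 109 mm = 10.9 cm
4,184.6 = 11.18 × 10.9 × (N/1000)²
(N/1000)² = 4,184.6 / 121.862 = 34.33884
N = 1000 × √34.33884 ≈ 5,859.9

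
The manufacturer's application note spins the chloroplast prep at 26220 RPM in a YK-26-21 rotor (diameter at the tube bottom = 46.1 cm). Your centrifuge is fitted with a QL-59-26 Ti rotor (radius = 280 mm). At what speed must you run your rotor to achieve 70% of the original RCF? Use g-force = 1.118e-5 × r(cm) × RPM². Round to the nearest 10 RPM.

Original rotor: r = 46.1 / 2 = 23.05 cm
RCF = 1.118 × 10⁻⁵ × r × N²
RCF_original = 1.118 × 10⁻⁵ × 23.05 × (26220)² = 1.118 × 10⁻⁵ × 23.05 × 687,488,400 ≈ 177,165.1 × g
Target RCF = 0.7 × 177,165.1 ≈ 124,015.6 × g
Your rotor: r = 280 mm = 28.0 cm
124,015.6 = 1.118 × 10⁻⁵ × 28 × N²
N² = 124,015.6 / (31.304 × 10⁻⁵) = 396,165,346
N ≈ √396,165,346 ≈ 19,903.9

≈ 19900 RPM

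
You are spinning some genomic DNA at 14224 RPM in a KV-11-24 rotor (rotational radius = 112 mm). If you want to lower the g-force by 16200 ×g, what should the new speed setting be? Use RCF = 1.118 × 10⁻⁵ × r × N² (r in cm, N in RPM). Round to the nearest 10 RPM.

N₂ ≈ 8540 RPM

r = 112 mm = 11.2 cm
Current RCF = 1.118 × 10⁻⁵ × 11.2 × (14224)² = 1.118 × 10⁻⁵ × 11.2 × 202,322,176 ≈ 25,334 × g
Target RCF = 25,334 − 16,200 = 9,134 × g
N² = 9,134 / (12.5216 × 10⁻⁵) = 72,945,949
N ≈ √72,945,949 ≈ 8,540.8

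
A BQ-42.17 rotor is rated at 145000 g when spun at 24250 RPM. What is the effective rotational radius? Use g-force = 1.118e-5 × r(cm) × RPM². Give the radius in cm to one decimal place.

RCF = 1.118 × 10⁻⁵ × r × N²
145000 = 1.118 × 10⁻⁵ × r × (24250)²
r = 145000 / (1.118 × 10⁻⁵ × 588,062,500) = 145000 / 6574.539 ≈ 22.055 cm

22.1 cm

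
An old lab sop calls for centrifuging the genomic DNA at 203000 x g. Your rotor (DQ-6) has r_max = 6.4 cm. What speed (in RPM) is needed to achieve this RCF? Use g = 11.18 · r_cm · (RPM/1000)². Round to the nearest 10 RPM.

203,000 = 11.18 × 6.4 × (N/1000)²
(N/1000)² = 203,000 / 71.552 = 2837.097
N = 1000 × √2837.097 ≈ 53,264.4

≈ 53260 RPM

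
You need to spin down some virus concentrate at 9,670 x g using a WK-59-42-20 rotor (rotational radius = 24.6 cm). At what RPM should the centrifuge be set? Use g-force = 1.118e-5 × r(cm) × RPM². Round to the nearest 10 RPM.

N ≈ 5930 RPM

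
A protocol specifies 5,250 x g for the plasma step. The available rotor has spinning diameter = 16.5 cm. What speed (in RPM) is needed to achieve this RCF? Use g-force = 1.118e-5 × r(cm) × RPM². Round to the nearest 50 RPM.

7550 RPM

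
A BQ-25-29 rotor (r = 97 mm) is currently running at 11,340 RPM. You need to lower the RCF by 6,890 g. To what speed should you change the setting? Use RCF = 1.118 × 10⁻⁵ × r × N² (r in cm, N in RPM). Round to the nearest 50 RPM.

8050 RPM

r = 97 mm = 9.7 cm
Current RCF = 1.118 × 10⁻⁵ × 9.7 × (11340)² = 1.118 × 10⁻⁵ × 9.7 × 128,595,600 ≈ 13,945.7 × g
Target RCF = 13,945.7 − 6,890 = 7,055.7 × g
N² = 7,055.7 / (10.8446 × 10⁻⁵) = 65,061,874
N ≈ √65,061,874 ≈ 8,066.1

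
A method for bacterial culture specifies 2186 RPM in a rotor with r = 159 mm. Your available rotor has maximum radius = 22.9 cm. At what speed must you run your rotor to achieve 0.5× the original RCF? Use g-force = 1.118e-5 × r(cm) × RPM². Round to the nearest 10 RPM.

Original rotor: r = 159 mm = 15.9 cm
RCF = 1.118 × 10⁻⁵ × r × N²
RCF_original = 1.118 × 10⁻⁵ × 15.9 × (2186)² = 1.118 × 10⁻⁵ × 15.9 × 4,778,596 ≈ 849.5 × g
Target RCF = 0.5 × 849.5 ≈ 424.8 × g
424.8 = 1.118 × 10⁻⁵ × 22.9 × N²
N² = 424.8 / (25.6022 × 10⁻⁵) = 1,659,232
N ≈ √1,659,232 ≈ 1,288.1

1290 RPM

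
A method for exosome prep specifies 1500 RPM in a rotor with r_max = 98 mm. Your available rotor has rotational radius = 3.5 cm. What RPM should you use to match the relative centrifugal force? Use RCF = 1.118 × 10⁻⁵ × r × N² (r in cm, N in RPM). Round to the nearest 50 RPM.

Original rotor: r = 98 mm = 9.8 cm
RCF_original = 1.118 × 10⁻⁵ × 9.8 × (1500)² = 1.118 × 10⁻⁵ × 9.8 × 2,250,000 ≈ 246.5 × g
246.5 = 1.118 × 10⁻⁵ × 3.5 × N²
N² = 246.5 / (3.913 × 10⁻⁵) = 6,299,514
N ≈ √6,299,514 ≈ 2,509.9

2500 RPM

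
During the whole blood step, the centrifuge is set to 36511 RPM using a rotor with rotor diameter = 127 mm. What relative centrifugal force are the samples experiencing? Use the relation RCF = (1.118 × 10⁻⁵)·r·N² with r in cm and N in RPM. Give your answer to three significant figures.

94600 x g

r = 127 mm / 2 = 63.5 mm = 6.35 cm
RCF = 1.118 × 10⁻⁵ × 6.35 × (36511)² = 1.118 × 10⁻⁵ × 6.35 × 1,333,053,121 ≈ 94,637.4 × g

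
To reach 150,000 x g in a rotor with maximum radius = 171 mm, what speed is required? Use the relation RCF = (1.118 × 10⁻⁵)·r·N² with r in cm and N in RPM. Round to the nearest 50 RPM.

r = 171 mm = 17.1 cm
150,000 = 1.118 × 10⁻⁵ × 17.1 × N²
N² = 150,000 / (19.1178 × 10⁻⁵) = 784,609,108
N ≈ √784,609,108 ≈ 28,010.9

≈ 28000 RPM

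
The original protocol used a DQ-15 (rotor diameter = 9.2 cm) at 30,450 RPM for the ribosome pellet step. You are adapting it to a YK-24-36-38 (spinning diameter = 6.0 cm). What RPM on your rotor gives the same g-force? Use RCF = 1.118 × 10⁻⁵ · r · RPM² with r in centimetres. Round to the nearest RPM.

37706 RPM

Original rotor: r = 9.2 / 2 = 4.6 cm
RCF_original = 1.118 × 10⁻⁵ × 4.6 × (30450)² = 1.118 × 10⁻⁵ × 4.6 × 927,202,500 ≈ 47,684.2 × g
Your rotor: r = 6.0 / 2 = 3 cm
47,684.2 = 1.118 × 10⁻⁵ × 3 × N²
N² = 47,684.2 / (3.354 × 10⁻⁵) = 1,421,711,389
N ≈ √1,421,711,389 ≈ 37,705.6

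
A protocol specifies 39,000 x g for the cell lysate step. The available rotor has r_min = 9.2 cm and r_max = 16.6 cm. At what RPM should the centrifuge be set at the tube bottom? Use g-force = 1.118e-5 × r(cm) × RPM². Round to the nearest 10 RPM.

14500 RPM

Use r_max = 16.6 cm.
39,000 = 1.118 × 10⁻⁵ × 16.6 × N²
N² = 39,000 / (18.5588 × 10⁻⁵) = 210,142,897
N ≈ √210,142,897 ≈ 14,496.3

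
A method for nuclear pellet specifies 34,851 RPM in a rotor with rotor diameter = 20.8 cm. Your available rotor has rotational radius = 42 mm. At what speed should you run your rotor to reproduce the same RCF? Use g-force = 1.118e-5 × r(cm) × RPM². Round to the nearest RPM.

Original rotor: r = 20.8 / 2 = 10.4 cm
RCF_original = 1.118 × 10⁻⁵ × 10.4 × (34851)² = 1.118 × 10⁻⁵ × 10.4 × 1,214,592,201 ≈ 141,223.1 × g
Your rotor: r = 42 mm = 4.2 cm
141,223.1 = 1.118 × 10⁻⁵ × 4.2 × N²
N² = 141,223.1 / (4.6956 × 10⁻⁵) = 3,007,562,399
N ≈ √3,007,562,399 ≈ 54,841.2

≈ 54841 RPM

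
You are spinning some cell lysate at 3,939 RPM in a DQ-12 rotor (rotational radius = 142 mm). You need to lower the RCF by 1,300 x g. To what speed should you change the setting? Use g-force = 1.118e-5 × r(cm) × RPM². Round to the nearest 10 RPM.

r = 142 mm = 14.2 cm
Current RCF = 1.118 × 10⁻⁵ × 14.2 × (3939)² = 1.118 × 10⁻⁵ × 14.2 × 15,515,721 ≈ 2,463.2 × g
Target RCF = 2,463.2 − 1,300 = 1,163.2 × g
N² = 1,163.2 / (15.8756 × 10⁻⁵) = 7,326,967
N ≈ √7,326,967 ≈ 2,706.8

≈ 2710 RPM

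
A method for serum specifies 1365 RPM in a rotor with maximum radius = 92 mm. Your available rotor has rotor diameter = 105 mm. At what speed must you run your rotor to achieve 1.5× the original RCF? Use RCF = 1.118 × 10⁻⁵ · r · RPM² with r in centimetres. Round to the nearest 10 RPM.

Original rotor: r = 92 mm = 9.2 cm
RCF_original = 1.118 × 10⁻⁵ × 9.2 × (1365)² = 1.118 × 10⁻⁵ × 9.2 × 1,863,225 ≈ 191.6 × g
Target RCF = 1.5 × 191.6 ≈ 287.4 × g
Your rotor: r = 105 mm / 2 = 52.5 mm = 5.25 cm
287.4 = 1.118 × 10⁻⁵ × 5.25 × N²
N² = 287.4 / (5.8695 × 10⁻⁵) = 4,896,499
N ≈ √4,896,499 ≈ 2,212.8

≈ 2210 RPM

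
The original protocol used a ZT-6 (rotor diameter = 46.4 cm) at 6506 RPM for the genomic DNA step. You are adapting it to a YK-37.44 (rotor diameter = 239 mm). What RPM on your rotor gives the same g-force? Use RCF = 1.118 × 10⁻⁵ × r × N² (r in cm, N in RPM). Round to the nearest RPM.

≈ 9065 RPM

Original rotor: r = 46.4 / 2 = 23.2 cm
RCF_original = 1.118 × 10⁻⁵ × 23.2 × (6506)² = 1.118 × 10⁻⁵ × 23.2 × 42,328,036 ≈ 10,978.9 × g
Your rotor: r = 239 mm / 2 = 119.5 mm = 11.95 cm
10,978.9 = 1.118 × 10⁻⁵ × 11.95 × N²
N² = 10,978.9 / (13.3601 × 10⁻⁵) = 82,176,780
N ≈ √82,176,780 ≈ 9,065.1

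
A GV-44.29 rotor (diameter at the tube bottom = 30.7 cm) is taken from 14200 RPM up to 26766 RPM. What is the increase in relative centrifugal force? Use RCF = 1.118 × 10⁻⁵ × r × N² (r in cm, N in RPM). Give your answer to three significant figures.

r = 30.7 / 2 = 15.35 cm
RCF₁ = 1.118 × 10⁻⁵ × 15.35 × (14200)² = 1.118 × 10⁻⁵ × 15.35 × 201,640,000 ≈ 34,604 × g
RCF₂ = 1.118 × 10⁻⁵ × 15.35 × (26766)² = 1.118 × 10⁻⁵ × 15.35 × 716,418,756 ≈ 122,946.8 × g
Increase = 122,946.8 − 34,604 = 88,342.8

≈ 88300 ×g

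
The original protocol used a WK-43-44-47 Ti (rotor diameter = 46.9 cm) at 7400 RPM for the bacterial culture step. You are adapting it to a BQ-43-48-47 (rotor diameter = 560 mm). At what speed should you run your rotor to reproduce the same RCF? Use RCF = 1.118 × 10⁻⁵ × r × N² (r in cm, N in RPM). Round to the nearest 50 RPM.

6750 RPM

Original rotor: r = 46.9 / 2 = 23.45 cm
RCF_original = 1.118 × 10⁻⁵ × 23.45 × (7400)² = 1.118 × 10⁻⁵ × 23.45 × 54,760,000 ≈ 14,356.5 × g
Your rotor: r = 560 mm / 2 = 280 mm = 28 cm
14,356.5 = 1.118 × 10⁻⁵ × 28 × N²
N² = 14,356.5 / (31.304 × 10⁻⁵) = 45,861,551
N ≈ √45,861,551 ≈ 6,772.1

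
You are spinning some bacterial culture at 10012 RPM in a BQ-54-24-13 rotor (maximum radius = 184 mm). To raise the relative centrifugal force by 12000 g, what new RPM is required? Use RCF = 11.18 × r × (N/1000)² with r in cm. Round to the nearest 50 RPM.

N₂ ≈ 12600 RPM

r = 184 mm = 18.4 cm
Current RCF = 11.18 × 18.4 × (10.012)² = 11.18 × 18.4 × 100.240144 ≈ 20,620.6 × g
Target RCF = 20,620.6 + 12,000 = 32,620.6 × g
(N/1000)² = 32,620.6 / 205.712 = 158.5741
N = 1000 × √158.5741 ≈ 12,592.6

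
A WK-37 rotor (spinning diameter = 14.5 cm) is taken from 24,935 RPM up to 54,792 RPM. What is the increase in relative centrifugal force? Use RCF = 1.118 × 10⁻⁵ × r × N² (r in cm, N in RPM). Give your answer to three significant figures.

r = 14.5 / 2 = 7.25 cm
RCF₁ = 1.118 × 10⁻⁵ × 7.25 × (24935)² = 1.118 × 10⁻⁵ × 7.25 × 621,754,225 ≈ 50,396.3 × g
RCF₂ = 1.118 × 10⁻⁵ × 7.25 × (54792)² = 1.118 × 10⁻⁵ × 7.25 × 3,002,163,264 ≈ 243,340.3 × g
Increase = 243,340.3 − 50,396.3 = 192,944

193000 ×g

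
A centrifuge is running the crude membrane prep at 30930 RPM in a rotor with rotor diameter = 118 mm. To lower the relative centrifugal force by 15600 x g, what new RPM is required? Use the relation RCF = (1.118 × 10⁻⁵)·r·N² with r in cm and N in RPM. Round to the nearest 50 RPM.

N₂ ≈ 26850 RPM

r = 118 mm / 2 = 59 mm = 5.9 cm
Current RCF = 1.118 × 10⁻⁵ × 5.9 × (30930)² = 1.118 × 10⁻⁵ × 5.9 × 956,664,900 ≈ 63,103.5 × g
Target RCF = 63,103.5 − 15,600 = 47,503.5 × g
N² = 47,503.5 / (6.5962 × 10⁻⁵) = 720,164,640
N ≈ √720,164,640 ≈ 26,835.9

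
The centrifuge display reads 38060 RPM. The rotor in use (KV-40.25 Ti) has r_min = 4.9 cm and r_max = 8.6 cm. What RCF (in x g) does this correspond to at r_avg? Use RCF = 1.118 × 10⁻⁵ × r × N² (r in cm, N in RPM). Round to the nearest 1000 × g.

109000 x g

r_avg = (4.9 + 8.6) / 2 = 6.75 cm
RCF = 1.118 × 10⁻⁵ × 6.75 × (38060)² = 1.118 × 10⁻⁵ × 6.75 × 1,448,563,600 ≈ 109,315.9 × g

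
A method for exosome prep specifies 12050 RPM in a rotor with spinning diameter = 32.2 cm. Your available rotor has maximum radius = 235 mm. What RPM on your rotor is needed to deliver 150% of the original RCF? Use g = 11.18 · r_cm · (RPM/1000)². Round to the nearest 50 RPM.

Original rotor: r = 32.2 / 2 = 16.1 cm
RCF_original = 11.18 × 16.1 × (12.05)² = 11.18 × 16.1 × 145.2025 ≈ 26,136.2 × g
Target RCF = 1.5 × 26,136.2 ≈ 39,204.3 × g
Your rotor: r = 235 mm = 23.5 cm
39,204.3 = 11.18 × 23.5 × (N/1000)²
(N/1000)² = 39,204.3 / 262.73 = 149.219
N = 1000 × √149.219 ≈ 12,215.5

≈ 12200 RPM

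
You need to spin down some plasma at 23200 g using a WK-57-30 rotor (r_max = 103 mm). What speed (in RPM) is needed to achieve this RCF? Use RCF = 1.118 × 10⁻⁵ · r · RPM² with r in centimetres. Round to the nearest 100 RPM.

14200 RPM

r = 103 mm = 10.3 cm
RCF = 1.118 × 10⁻⁵ × r × N²
23,200 = 1.118 × 10⁻⁵ × 10.3 × N²
N² = 23,200 / (11.5154 × 10⁻⁵) = 201,469,337
N ≈ √201,469,337 ≈ 14,194.0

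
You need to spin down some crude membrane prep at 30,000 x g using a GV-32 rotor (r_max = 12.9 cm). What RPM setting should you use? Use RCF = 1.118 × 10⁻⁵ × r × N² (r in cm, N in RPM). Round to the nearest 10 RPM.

RCF = 1.118 × 10⁻⁵ × r × N²
30,000 = 1.118 × 10⁻⁵ × 12.9 × N²
N² = 30,000 / (14.4222 × 10⁻⁵) = 208,012,647
N ≈ √208,012,647 ≈ 14,422.6

N ≈ 14420 RPM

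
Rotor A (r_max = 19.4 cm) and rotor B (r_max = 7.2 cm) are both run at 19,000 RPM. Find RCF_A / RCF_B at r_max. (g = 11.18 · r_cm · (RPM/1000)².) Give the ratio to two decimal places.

At fixed N, RCF ∝ r, so RCF_A/RCF_B = r_A/r_B = 19.4 / 7.2 = 2.6944.

2.69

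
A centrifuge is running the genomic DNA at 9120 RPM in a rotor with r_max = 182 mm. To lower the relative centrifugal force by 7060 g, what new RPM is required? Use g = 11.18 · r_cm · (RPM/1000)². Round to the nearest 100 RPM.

N₂ ≈ 7000 RPM

r = 182 mm = 18.2 cm
Current RCF = 11.18 × 18.2 × (9.12)² = 11.18 × 18.2 × 83.1744 ≈ 16,924 × g
Target RCF = 16,924 − 7,060 = 9,864 × g
(N/1000)² = 9,864 / 203.476 = 48.47746
N = 1000 × √48.47746 ≈ 6,962.6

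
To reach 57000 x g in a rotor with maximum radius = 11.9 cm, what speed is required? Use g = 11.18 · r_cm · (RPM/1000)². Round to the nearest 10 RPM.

20700 RPM

57,000 = 11.18 × 11.9 × (N/1000)²
(N/1000)² = 57,000 / 133.042 = 428.4361
N = 1000 × √428.4361 ≈ 20,698.7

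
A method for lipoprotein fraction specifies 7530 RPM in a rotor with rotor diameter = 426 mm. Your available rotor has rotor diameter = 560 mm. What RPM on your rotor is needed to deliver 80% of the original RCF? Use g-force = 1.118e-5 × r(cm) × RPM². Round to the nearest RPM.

5874 RPM

Original rotor: r = 426 mm / 2 = 213 mm = 21.3 cm
RCF_original = 1.118 × 10⁻⁵ × 21.3 × (7530)² = 1.118 × 10⁻⁵ × 21.3 × 56,700,900 ≈ 13,502.4 × g
Target RCF = 0.8 × 13,502.4 ≈ 10,801.9 × g
Your rotor: r = 560 mm / 2 = 280 mm = 28 cm
10,801.9 = 1.118 × 10⁻⁵ × 28 × N²
N² = 10,801.9 / (31.304 × 10⁻⁵) = 34,506,453
N ≈ √34,506,453 ≈ 5,874.2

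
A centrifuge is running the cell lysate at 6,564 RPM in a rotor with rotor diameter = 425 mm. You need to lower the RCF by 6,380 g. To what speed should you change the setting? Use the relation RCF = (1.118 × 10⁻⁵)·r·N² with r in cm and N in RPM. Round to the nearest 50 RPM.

≈ 4050 RPM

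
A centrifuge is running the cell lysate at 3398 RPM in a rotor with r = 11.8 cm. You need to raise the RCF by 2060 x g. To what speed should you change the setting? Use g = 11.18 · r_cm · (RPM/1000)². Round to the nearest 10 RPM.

Current RCF = 11.18 × 11.8 × (3.398)² = 11.18 × 11.8 × 11.546404 ≈ 1,523.2 × g
Target RCF = 1,523.2 + 2,060 = 3,583.2 × g
(N/1000)² = 3,583.2 / 131.924 = 27.16109
N = 1000 × √27.16109 ≈ 5,211.6

≈ 5210 RPM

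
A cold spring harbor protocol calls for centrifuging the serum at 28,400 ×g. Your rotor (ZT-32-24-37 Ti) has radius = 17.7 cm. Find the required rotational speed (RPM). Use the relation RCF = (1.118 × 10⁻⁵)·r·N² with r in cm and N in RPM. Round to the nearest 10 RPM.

28,400 = 1.118 × 10⁻⁵ × 17.7 × N²
N² = 28,400 / (19.7886 × 10⁻⁵) = 143,516,974
N ≈ √143,516,974 ≈ 11,979.9

N ≈ 11980 RPM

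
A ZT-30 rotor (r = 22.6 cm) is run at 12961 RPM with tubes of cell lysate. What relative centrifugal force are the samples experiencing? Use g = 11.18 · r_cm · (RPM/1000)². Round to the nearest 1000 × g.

RCF = 11.18 × 22.6 × (12.961)² = 11.18 × 22.6 × 167.987521 ≈ 42,445.1 × g

≈ 42000 ×g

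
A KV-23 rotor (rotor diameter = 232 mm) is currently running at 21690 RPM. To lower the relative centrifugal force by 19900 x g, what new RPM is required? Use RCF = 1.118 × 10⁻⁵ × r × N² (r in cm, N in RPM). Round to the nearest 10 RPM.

N₂ ≈ 17800 RPM

r = 232 mm / 2 = 116 mm = 11.6 cm
Current RCF = 1.118 × 10⁻⁵ × 11.6 × (21690)² = 1.118 × 10⁻⁵ × 11.6 × 470,456,100 ≈ 61,012.5 × g
Target RCF = 61,012.5 − 19,900 = 41,112.5 × g
N² = 41,112.5 / (12.9688 × 10⁻⁵) = 317,010,826
N ≈ √317,010,826 ≈ 17,804.8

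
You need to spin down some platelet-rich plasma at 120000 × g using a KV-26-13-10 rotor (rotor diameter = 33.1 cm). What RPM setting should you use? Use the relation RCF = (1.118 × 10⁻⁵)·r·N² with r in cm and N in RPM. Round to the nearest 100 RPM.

r = 33.1 / 2 = 16.55 cm
RCF = 1.118 × 10⁻⁵ × r × N²
120,000 = 1.118 × 10⁻⁵ × 16.55 × N²
N² = 120,000 / (18.5029 × 10⁻⁵) = 648,546,985
N ≈ √648,546,985 ≈ 25,466.6

≈ 25500 RPM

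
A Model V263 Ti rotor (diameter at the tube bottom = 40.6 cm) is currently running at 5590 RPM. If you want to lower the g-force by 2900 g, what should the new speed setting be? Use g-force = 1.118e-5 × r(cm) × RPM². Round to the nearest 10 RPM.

≈ 4300 RPM

r = 40.6 / 2 = 20.3 cm
Current RCF = 1.118 × 10⁻⁵ × 20.3 × (5590)² = 1.118 × 10⁻⁵ × 20.3 × 31,248,100 ≈ 7,091.9 × g
Target RCF = 7,091.9 − 2,900 = 4,191.9 × g
N² = 4,191.9 / (22.6954 × 10⁻⁵) = 18,470,263
N ≈ √18,470,263 ≈ 4,297.7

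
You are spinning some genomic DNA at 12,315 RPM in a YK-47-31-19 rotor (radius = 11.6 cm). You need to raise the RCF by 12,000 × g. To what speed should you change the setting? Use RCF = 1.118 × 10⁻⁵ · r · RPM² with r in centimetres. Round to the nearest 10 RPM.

Current RCF = 1.118 × 10⁻⁵ × 11.6 × (12315)² = 1.118 × 10⁻⁵ × 11.6 × 151,659,225 ≈ 19,668.4 × g
Target RCF = 19,668.4 + 12,000 = 31,668.4 × g
N² = 31,668.4 / (12.9688 × 10⁻⁵) = 244,189,131
N ≈ √244,189,131 ≈ 15,626.6

≈ 15630 RPM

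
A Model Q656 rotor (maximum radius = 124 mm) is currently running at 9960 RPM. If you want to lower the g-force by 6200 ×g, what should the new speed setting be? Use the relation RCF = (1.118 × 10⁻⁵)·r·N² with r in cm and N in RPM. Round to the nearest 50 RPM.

r = 124 mm = 12.4 cm
Current RCF = 1.118 × 10⁻⁵ × 12.4 × (9960)² = 1.118 × 10⁻⁵ × 12.4 × 99,201,600 ≈ 13,752.5 × g
Target RCF = 13,752.5 − 6,200 = 7,552.5 × g
N² = 7,552.5 / (13.8632 × 10⁻⁵) = 54,478,764
N ≈ √54,478,764 ≈ 7,381.0

N₂ ≈ 7400 RPM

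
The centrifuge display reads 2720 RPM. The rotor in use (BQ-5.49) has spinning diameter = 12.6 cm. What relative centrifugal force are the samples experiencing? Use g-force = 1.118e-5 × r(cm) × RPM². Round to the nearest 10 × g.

RCF ≈ 520 x g

r = 12.6 / 2 = 6.3 cm
RCF = 1.118 × 10⁻⁵ × 6.3 × (2720)² = 1.118 × 10⁻⁵ × 6.3 × 7,398,400 ≈ 521.1 × g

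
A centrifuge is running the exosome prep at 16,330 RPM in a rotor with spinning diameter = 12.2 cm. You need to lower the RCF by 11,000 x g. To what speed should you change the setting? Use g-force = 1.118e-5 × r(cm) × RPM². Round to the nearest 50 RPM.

N₂ ≈ 10250 RPM

r = 12.2 / 2 = 6.1 cm
Current RCF = 1.118 × 10⁻⁵ × 6.1 × (16330)² = 1.118 × 10⁻⁵ × 6.1 × 266,668,900 ≈ 18,186.3 × g
Target RCF = 18,186.3 − 11,000 = 7,186.3 × g
N² = 7,186.3 / (6.8198 × 10⁻⁵) = 105,374,058
N ≈ √105,374,058 ≈ 10,265.2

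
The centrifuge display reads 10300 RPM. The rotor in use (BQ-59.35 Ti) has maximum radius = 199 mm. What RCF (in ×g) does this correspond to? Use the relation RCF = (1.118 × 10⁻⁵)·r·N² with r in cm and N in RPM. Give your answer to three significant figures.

RCF ≈ 23600 ×g

r = 199 mm = 19.9 cm
RCF = 1.118 × 10⁻⁵ × r × N²
RCF = 1.118 × 10⁻⁵ × 19.9 × (10300)² = 1.118 × 10⁻⁵ × 19.9 × 106,090,000 ≈ 23,603.1 × g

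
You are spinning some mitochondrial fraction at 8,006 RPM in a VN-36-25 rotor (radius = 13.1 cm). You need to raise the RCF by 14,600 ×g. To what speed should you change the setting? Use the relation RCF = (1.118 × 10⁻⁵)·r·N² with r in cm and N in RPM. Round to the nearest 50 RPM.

N₂ ≈ 12800 RPM

Current RCF = 1.118 × 10⁻⁵ × 13.1 × (8006)² = 1.118 × 10⁻⁵ × 13.1 × 64,096,036 ≈ 9,387.4 × g
Target RCF = 9,387.4 + 14,600 = 23,987.4 × g
N² = 23,987.4 / (14.6458 × 10⁻⁵) = 163,783,474
N ≈ √163,783,474 ≈ 12,797.8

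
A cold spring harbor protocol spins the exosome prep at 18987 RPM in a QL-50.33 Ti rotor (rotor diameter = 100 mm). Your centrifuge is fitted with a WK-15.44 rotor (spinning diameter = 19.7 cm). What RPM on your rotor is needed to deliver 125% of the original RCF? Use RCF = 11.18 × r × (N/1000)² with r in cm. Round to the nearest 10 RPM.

15120 RPM

Original rotor: r = 100 mm / 2 = 50 mm = 5 cm
RCF_original = 11.18 × 5 × (18.987)² = 11.18 × 5 × 360.506169 ≈ 20,152.3 × g
Target RCF = 1.25 × 20,152.3 ≈ 25,190.4 × g
Your rotor: r = 19.7 / 2 = 9.85 cm
25,190.4 = 11.18 × 9.85 × (N/1000)²
(N/1000)² = 25,190.4 / 110.123 = 228.7479
N = 1000 × √228.7479 ≈ 15,124.4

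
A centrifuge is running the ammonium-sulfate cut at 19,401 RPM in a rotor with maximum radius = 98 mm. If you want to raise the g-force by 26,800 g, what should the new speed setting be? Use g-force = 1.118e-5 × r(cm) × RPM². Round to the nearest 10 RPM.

≈ 24920 RPM

r = 98 mm = 9.8 cm
Current RCF = 1.118 × 10⁻⁵ × 9.8 × (19401)² = 1.118 × 10⁻⁵ × 9.8 × 376,398,801 ≈ 41,239.8 × g
Target RCF = 41,239.8 + 26,800 = 68,039.8 × g
N² = 68,039.8 / (10.9564 × 10⁻⁵) = 621,005,075
N ≈ √621,005,075 ≈ 24,920.0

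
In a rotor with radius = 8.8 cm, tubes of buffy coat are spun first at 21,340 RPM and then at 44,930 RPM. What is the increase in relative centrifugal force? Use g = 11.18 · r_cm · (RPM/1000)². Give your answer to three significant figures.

154000 × g

RCF₁ = 11.18 × 8.8 × (21.34)² = 11.18 × 8.8 × 455.3956 ≈ 44,803.6 × g
RCF₂ = 11.18 × 8.8 × (44.93)² = 11.18 × 8.8 × 2,018.7049 ≈ 198,608.3 × g
Increase = 198,608.3 − 44,803.6 = 153,804.7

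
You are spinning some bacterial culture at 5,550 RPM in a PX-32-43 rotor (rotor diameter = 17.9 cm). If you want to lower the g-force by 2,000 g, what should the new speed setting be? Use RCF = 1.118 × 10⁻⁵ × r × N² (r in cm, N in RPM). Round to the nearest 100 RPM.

≈ 3300 RPM

r = 17.9 / 2 = 8.95 cm
Current RCF = 1.118 × 10⁻⁵ × 8.95 × (5550)² = 1.118 × 10⁻⁵ × 8.95 × 30,802,500 ≈ 3,082.1 × g
Target RCF = 3,082.1 − 2,000 = 1,082.1 × g
N² = 1,082.1 / (10.0061 × 10⁻⁵) = 10,814,403
N ≈ √10,814,403 ≈ 3,288.5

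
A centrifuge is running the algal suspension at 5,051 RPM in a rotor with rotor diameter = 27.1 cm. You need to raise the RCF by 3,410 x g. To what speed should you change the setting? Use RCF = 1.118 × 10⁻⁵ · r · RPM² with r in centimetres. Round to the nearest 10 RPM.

6930 RPM

r = 27.1 / 2 = 13.55 cm
Current RCF = 1.118 × 10⁻⁵ × 13.55 × (5051)² = 1.118 × 10⁻⁵ × 13.55 × 25,512,601 ≈ 3,864.9 × g
Target RCF = 3,864.9 + 3,410 = 7,274.9 × g
N² = 7,274.9 / (15.1489 × 10⁻⁵) = 48,022,629
N ≈ √48,022,629 ≈ 6,929.8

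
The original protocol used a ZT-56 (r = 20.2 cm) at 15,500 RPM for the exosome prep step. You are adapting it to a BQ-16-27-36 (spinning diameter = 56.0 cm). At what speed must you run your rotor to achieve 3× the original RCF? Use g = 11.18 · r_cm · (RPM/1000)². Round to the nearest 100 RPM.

22800 RPM

RCF = 11.18 × r × (N/1000)²
RCF_original = 11.18 × 20.2 × (15.5)² = 11.18 × 20.2 × 240.25 ≈ 54,257.1 × g
Target RCF = 3 × 54,257.1 ≈ 162,771.3 × g
Your rotor: r = 56.0 / 2 = 28 cm
162,771.3 = 11.18 × 28 × (N/1000)²
(N/1000)² = 162,771.3 / 313.04 = 519.9697
N = 1000 × √519.9697 ≈ 22,802.8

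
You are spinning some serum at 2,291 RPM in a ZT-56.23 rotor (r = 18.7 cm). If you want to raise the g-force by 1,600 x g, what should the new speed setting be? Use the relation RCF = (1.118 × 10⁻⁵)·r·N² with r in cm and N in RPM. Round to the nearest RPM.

Current RCF = 1.118 × 10⁻⁵ × 18.7 × (2291)² = 1.118 × 10⁻⁵ × 18.7 × 5,248,681 ≈ 1,097.3 × g
Target RCF = 1,097.3 + 1,600 = 2,697.3 × g
N² = 2,697.3 / (20.9066 × 10⁻⁵) = 12,901,667
N ≈ √12,901,667 ≈ 3,591.9

≈ 3592 RPM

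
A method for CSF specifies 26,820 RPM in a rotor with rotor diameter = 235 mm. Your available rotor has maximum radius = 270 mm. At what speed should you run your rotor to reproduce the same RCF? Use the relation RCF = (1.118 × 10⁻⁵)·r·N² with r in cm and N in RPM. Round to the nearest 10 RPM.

≈ 17690 RPM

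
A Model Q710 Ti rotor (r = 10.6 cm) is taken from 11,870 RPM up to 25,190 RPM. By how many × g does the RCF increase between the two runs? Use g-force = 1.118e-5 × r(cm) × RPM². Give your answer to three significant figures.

RCF₁ = 1.118 × 10⁻⁵ × 10.6 × (11870)² = 1.118 × 10⁻⁵ × 10.6 × 140,896,900 ≈ 16,697.4 × g
RCF₂ = 1.118 × 10⁻⁵ × 10.6 × (25190)² = 1.118 × 10⁻⁵ × 10.6 × 634,536,100 ≈ 75,197.6 × g
Increase = 75,197.6 − 16,697.4 = 58,500.2

58500 × g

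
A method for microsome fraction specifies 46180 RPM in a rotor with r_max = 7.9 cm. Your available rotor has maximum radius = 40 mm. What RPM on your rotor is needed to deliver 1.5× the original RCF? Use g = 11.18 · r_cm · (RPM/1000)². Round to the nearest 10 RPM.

RCF_original = 11.18 × 7.9 × (46.18)² = 11.18 × 7.9 × 2,132.5924 ≈ 188,354.8 × g
Target RCF = 1.5 × 188,354.8 ≈ 282,532.2 × g
Your rotor: r = 40 mm = 4.0 cm
282,532.2 = 11.18 × 4 × (N/1000)²
(N/1000)² = 282,532.2 / 44.72 = 6317.804
N = 1000 × √6317.804 ≈ 79,484.6

≈ 79480 RPM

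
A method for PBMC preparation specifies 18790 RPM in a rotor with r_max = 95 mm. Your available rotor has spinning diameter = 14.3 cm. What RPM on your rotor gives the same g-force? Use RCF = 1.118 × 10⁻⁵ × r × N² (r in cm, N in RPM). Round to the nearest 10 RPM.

21660 RPM

Original rotor: r = 95 mm = 9.5 cm
RCF_original = 1.118 × 10⁻⁵ × 9.5 × (18790)² = 1.118 × 10⁻⁵ × 9.5 × 353,064,100 ≈ 37,498.9 × g
Your rotor: r = 14.3 / 2 = 7.15 cm
37,498.9 = 1.118 × 10⁻⁵ × 7.15 × N²
N² = 37,498.9 / (7.9937 × 10⁻⁵) = 469,105,671
N ≈ √469,105,671 ≈ 21,658.8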